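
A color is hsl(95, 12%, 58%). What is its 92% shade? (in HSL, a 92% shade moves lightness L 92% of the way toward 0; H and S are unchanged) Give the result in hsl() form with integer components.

hsl(95, 12%, 5%)

L moves 92% from 58 toward 0: 58 − 53.36 = 4.64 → 5.
H and S are unchanged.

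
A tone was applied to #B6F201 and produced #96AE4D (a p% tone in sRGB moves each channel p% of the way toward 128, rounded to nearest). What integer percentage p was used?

60%

#B6F201 is rgb(182, 242, 1); #96AE4D is rgb(150, 174, 77).
On the B channel (widest range): 77 ≈ 1 + (p/100)(128 − 1), so p ≈ 100×(77 − 1)/(128 − 1) = 7600/127 = 59.84.
p = 60 reproduces all three channels after rounding.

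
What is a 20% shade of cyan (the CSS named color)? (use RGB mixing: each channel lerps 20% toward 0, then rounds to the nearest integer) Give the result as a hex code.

CSS cyan is rgb(0, 255, 255).
A 20% shade moves each channel 20% toward 0:
  R: 0 + 0.2×(0−0) = 0 + 0 = 0 → 0
  G: 255 + 0.2×(0−255) = 255 − 51 = 204 → 204
  B: 255 + 0.2×(0−255) = 255 − 51 = 204 → 204
rgb(0, 204, 204) = #00CCCC.

#00CCCC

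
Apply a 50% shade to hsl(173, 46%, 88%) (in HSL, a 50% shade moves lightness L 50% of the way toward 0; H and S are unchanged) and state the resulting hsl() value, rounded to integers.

hsl(173, 46%, 44%)

L moves 50% from 88 toward 0: 88 − 44 = 44 → 44.
H and S are unchanged.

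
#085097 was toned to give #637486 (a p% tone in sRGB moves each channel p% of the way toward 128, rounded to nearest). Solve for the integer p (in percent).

76%

#085097 is rgb(8, 80, 151); #637486 is rgb(99, 116, 134).
On the R channel (widest range): 99 ≈ 8 + (p/100)(128 − 8), so p ≈ 100×(99 − 8)/(128 − 8) = 9100/120 = 75.83.
p = 76 reproduces all three channels after rounding.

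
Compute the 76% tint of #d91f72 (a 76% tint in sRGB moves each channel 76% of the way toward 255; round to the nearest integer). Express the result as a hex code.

#d91f72 is rgb(217, 31, 114).
Lerp each channel 76% toward 255:
  R: 217 + 0.76×(255−217) = 217 + 28.88 = 245.88 → 246
  G: 31 + 170.24 = 201.24 → 201
  B: 114 + 0.76×(255−114) = 114 + 107.16 = 221.16 → 221
rgb(246, 201, 221) = #f6c9dd.

#f6c9dd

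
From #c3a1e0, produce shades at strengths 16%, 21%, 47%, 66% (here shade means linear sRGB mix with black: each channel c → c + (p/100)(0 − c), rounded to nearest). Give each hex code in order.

#c3a1e0 is rgb(195, 161, 224).
16%: (195 − 31.2 = 163.8→164, 161 − 25.76 = 135.24→135, 224 − 35.84 = 188.16→188) → #a487bc
21%: (195 − 40.95 = 154.05→154, 161 − 33.81 = 127.19→127, 224 − 47.04 = 176.96→177) → #9a7fb1
47%: (195 − 91.65 = 103.35→103, 161 − 75.67 = 85.33→85, 224 − 105.28 = 118.72→119) → #675577
66%: (195 − 128.7 = 66.3→66, 161 − 106.26 = 54.74→55, 224 − 147.84 = 76.16→76) → #42374c

#a487bc, #9a7fb1, #675577, #42374c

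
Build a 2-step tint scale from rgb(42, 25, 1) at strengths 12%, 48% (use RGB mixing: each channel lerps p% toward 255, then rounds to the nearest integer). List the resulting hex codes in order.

12%: (42 + 25.56 = 67.56→68, 25 + 27.6 = 52.6→53, 1 + 30.48 = 31.48→31) → #44351F
48%: (42 + 102.24 = 144.24→144, 25 + 110.4 = 135.4→135, 1 + 121.92 = 122.92→123) → #90877B

#44351F, #90877B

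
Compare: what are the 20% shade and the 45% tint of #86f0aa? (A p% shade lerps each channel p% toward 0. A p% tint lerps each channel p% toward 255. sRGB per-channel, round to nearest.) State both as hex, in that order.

#86f0aa is rgb(134, 240, 170).
20% shade:
  R: 134 − 26.8 = 107.2 → 107
  G: 240 + 0.2×(0−240) = 240 − 48 = 192 → 192
  B: 170 − 34 = 136 → 136
  → #6bc088
45% tint:
  R: 134 + 0.45×(255−134) = 134 + 54.45 = 188.45 → 188
  G: 240 + 6.75 = 246.75 → 247
  B: 170 + 0.45×(255−170) = 170 + 38.25 = 208.25 → 208
  → #bcf7d0

#6bc088, #bcf7d0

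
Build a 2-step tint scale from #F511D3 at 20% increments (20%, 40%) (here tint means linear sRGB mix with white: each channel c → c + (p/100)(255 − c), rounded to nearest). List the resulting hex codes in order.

#F511D3 is rgb(245, 17, 211).
20%: (245 + 2 = 247→247, 17 + 47.6 = 64.6→65, 211 + 8.8 = 219.8→220) → #F741DC
40%: (245 + 4 = 249→249, 17 + 95.2 = 112.2→112, 211 + 17.6 = 228.6→229) → #F970E5

#F741DC, #F970E5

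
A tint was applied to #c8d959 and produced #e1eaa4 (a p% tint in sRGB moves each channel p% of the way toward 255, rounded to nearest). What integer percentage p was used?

45%

#c8d959 is rgb(200, 217, 89); #e1eaa4 is rgb(225, 234, 164).
On the B channel (widest range): 164 ≈ 89 + (p/100)(255 − 89), so p ≈ 100×(164 − 89)/(255 − 89) = 7500/166 = 45.18.
p = 45 reproduces all three channels after rounding.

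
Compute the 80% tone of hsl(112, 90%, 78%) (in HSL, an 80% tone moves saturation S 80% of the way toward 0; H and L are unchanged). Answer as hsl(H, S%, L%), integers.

hsl(112, 18%, 78%)

S moves 80% from 90 toward 0: 90 − 72 = 18 → 18.
H and L are unchanged.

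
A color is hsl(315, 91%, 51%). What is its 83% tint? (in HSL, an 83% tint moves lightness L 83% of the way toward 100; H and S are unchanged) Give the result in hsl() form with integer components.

hsl(315, 91%, 92%)

L moves 83% from 51 toward 100: 51 + 40.67 = 91.67 → 92.
H and S are unchanged.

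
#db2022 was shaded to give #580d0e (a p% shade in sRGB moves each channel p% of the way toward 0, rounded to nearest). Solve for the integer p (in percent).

60%

#db2022 is rgb(219, 32, 34); #580d0e is rgb(88, 13, 14).
On the R channel (widest range): 88 ≈ 219 + (p/100)(0 − 219), so p ≈ 100×(88 − 219)/(0 − 219) = -13100/-219 = 59.82.
p = 60 reproduces all three channels after rounding.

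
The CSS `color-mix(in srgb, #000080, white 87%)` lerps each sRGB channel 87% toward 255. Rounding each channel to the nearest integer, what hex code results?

#dedeee

#000080 is rgb(0, 0, 128).
Per channel, c → c + 0.87(255 − c):
  R: 0 + 221.85 = 221.85 → 222
  G: 0 + 221.85 = 221.85 → 222
  B: 128 + 110.49 = 238.49 → 238
rgb(222, 222, 238) = #dedeee.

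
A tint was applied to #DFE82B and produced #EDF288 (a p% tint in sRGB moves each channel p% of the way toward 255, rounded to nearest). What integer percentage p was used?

#DFE82B is rgb(223, 232, 43); #EDF288 is rgb(237, 242, 136).
On the B channel (widest range): 136 ≈ 43 + (p/100)(255 − 43), so p ≈ 100×(136 − 43)/(255 − 43) = 9300/212 = 43.87.
p = 44 reproduces all three channels after rounding.

44%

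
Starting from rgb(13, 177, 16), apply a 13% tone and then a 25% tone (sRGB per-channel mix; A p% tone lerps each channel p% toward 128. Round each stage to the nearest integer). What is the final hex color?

Per channel, c → c + 0.13(128 − c):
  R: 13 + 0.13×(128−13) = 13 + 14.95 = 27.95 → 28
  G: 177 + 0.13×(128−177) = 177 − 6.37 = 170.63 → 171
  B: 16 + 0.13×(128−16) = 16 + 14.56 = 30.56 → 31
After the tone: rgb(28, 171, 31) = #1CAB1F.
Per channel, c → c + 0.25(128 − c):
  R: 28 + 0.25×(128−28) = 28 + 25 = 53 → 53
  G: 171 + 0.25×(128−171) = 171 − 10.75 = 160.25 → 160
  B: 31 + 24.25 = 55.25 → 55
rgb(53, 160, 55) = #35A037.

#35A037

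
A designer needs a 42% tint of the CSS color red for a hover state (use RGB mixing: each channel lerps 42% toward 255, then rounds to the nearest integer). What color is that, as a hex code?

CSS red is rgb(255, 0, 0).
Lerp each channel 42% toward 255:
  R: 255 + 0.42×(255−255) = 255 + 0 = 255 → 255
  G: 0 + 107.1 = 107.1 → 107
  B: 0 + 107.1 = 107.1 → 107
rgb(255, 107, 107) = #FF6B6B.

#FF6B6B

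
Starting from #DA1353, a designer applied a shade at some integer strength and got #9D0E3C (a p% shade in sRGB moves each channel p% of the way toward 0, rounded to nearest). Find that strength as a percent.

#DA1353 is rgb(218, 19, 83); #9D0E3C is rgb(157, 14, 60).
On the R channel (widest range): 157 ≈ 218 + (p/100)(0 − 218), so p ≈ 100×(157 − 218)/(0 − 218) = -6100/-218 = 27.98.
p = 28 reproduces all three channels after rounding.

28%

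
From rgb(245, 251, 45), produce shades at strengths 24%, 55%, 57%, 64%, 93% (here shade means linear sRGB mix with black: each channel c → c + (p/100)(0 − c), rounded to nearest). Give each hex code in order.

24%: (245 − 58.8 = 186.2→186, 251 − 60.24 = 190.76→191, 45 − 10.8 = 34.2→34) → #BABF22
55%: (245 − 134.75 = 110.25→110, 251 − 138.05 = 112.95→113, 45 − 24.75 = 20.25→20) → #6E7114
57%: (245 − 139.65 = 105.35→105, 251 − 143.07 = 107.93→108, 45 − 25.65 = 19.35→19) → #696C13
64%: (245 − 156.8 = 88.2→88, 251 − 160.64 = 90.36→90, 45 − 28.8 = 16.2→16) → #585A10
93%: (245 − 227.85 = 17.15→17, 251 − 233.43 = 17.57→18, 45 − 41.85 = 3.15→3) → #111203

#BABF22, #6E7114, #696C13, #585A10, #111203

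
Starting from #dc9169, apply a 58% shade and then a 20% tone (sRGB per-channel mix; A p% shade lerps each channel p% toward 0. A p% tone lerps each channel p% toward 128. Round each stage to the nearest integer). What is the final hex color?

#634a3d

#dc9169 is rgb(220, 145, 105).
Lerp each channel 58% toward 0:
  R: 220 + 0.58×(0−220) = 220 − 127.6 = 92.4 → 92
  G: 145 + 0.58×(0−145) = 145 − 84.1 = 60.9 → 61
  B: 105 + 0.58×(0−105) = 105 − 60.9 = 44.1 → 44
After the shade: rgb(92, 61, 44) = #5c3d2c.
A 20% tone moves each channel 20% toward 128:
  R: 92 + 7.2 = 99.2 → 99
  G: 61 + 13.4 = 74.4 → 74
  B: 44 + 0.2×(128−44) = 44 + 16.8 = 60.8 → 61
rgb(99, 74, 61) = #634a3d.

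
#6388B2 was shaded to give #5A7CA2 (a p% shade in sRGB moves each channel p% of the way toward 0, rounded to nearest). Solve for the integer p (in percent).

9%

#6388B2 is rgb(99, 136, 178); #5A7CA2 is rgb(90, 124, 162).
On the B channel (widest range): 162 ≈ 178 + (p/100)(0 − 178), so p ≈ 100×(162 − 178)/(0 − 178) = -1600/-178 = 8.99.
p = 9 reproduces all three channels after rounding.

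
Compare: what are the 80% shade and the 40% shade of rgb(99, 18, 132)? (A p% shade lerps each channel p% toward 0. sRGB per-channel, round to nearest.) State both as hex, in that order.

#14041A, #3B0B4F

80% shade:
  R: 99 − 79.2 = 19.8 → 20
  G: 18 − 14.4 = 3.6 → 4
  B: 132 + 0.8×(0−132) = 132 − 105.6 = 26.4 → 26
  → #14041A
40% shade:
  R: 99 + 0.4×(0−99) = 99 − 39.6 = 59.4 → 59
  G: 18 − 7.2 = 10.8 → 11
  B: 132 + 0.4×(0−132) = 132 − 52.8 = 79.2 → 79
  → #3B0B4F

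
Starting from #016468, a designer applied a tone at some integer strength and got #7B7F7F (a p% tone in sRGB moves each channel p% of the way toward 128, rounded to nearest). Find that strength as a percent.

#016468 is rgb(1, 100, 104); #7B7F7F is rgb(123, 127, 127).
On the R channel (widest range): 123 ≈ 1 + (p/100)(128 − 1), so p ≈ 100×(123 − 1)/(128 − 1) = 12200/127 = 96.06.
p = 96 reproduces all three channels after rounding.

96%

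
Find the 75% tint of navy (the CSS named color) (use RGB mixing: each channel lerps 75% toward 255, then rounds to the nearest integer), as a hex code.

CSS navy is rgb(0, 0, 128).
A 75% tint moves each channel 75% toward 255:
  R: 0 + 191.25 = 191.25 → 191
  G: 0 + 191.25 = 191.25 → 191
  B: 128 + 0.75×(255−128) = 128 + 95.25 = 223.25 → 223
rgb(191, 191, 223) = #bfbfdf.

#bfbfdf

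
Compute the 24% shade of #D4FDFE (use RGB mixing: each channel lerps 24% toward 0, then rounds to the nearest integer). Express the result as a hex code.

#D4FDFE is rgb(212, 253, 254).
Lerp each channel 24% toward 0:
  R: 212 − 50.88 = 161.12 → 161
  G: 253 + 0.24×(0−253) = 253 − 60.72 = 192.28 → 192
  B: 254 − 60.96 = 193.04 → 193
rgb(161, 192, 193) = #A1C0C1.

#A1C0C1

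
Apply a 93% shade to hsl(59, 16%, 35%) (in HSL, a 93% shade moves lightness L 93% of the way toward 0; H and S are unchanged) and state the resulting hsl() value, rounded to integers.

L moves 93% from 35 toward 0: 35 − 32.55 = 2.45 → 2.
H and S are unchanged.

hsl(59, 16%, 2%)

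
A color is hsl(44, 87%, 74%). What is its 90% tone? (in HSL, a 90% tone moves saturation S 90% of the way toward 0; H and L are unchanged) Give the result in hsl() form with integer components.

hsl(44, 9%, 74%)

S moves 90% from 87 toward 0: 87 − 78.3 = 8.7 → 9.
H and L are unchanged.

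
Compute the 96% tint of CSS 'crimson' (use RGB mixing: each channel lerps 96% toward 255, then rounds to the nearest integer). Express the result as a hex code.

#fef6f7

CSS crimson is rgb(220, 20, 60).
A 96% tint moves each channel 96% toward 255:
  R: 220 + 33.6 = 253.6 → 254
  G: 20 + 225.6 = 245.6 → 246
  B: 60 + 0.96×(255−60) = 60 + 187.2 = 247.2 → 247
rgb(254, 246, 247) = #fef6f7.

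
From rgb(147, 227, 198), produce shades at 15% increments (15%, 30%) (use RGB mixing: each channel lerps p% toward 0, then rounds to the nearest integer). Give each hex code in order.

#7dc1a8, #679f8b

15%: (147 − 22.05 = 124.95→125, 227 − 34.05 = 192.95→193, 198 − 29.7 = 168.3→168) → #7dc1a8
30%: (147 − 44.1 = 102.9→103, 227 − 68.1 = 158.9→159, 198 − 59.4 = 138.6→139) → #679f8b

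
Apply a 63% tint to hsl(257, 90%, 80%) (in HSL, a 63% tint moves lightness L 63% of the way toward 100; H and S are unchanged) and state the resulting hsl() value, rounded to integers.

L moves 63% from 80 toward 100: 80 + 12.6 = 92.6 → 93.
H and S are unchanged.

hsl(257, 90%, 93%)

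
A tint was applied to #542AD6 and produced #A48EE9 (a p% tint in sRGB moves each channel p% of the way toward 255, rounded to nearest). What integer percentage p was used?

47%

#542AD6 is rgb(84, 42, 214); #A48EE9 is rgb(164, 142, 233).
On the G channel (widest range): 142 ≈ 42 + (p/100)(255 − 42), so p ≈ 100×(142 − 42)/(255 − 42) = 10000/213 = 46.95.
p = 47 reproduces all three channels after rounding.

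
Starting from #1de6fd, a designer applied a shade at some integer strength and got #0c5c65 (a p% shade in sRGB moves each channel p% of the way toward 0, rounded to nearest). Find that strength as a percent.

60%

#1de6fd is rgb(29, 230, 253); #0c5c65 is rgb(12, 92, 101).
On the B channel (widest range): 101 ≈ 253 + (p/100)(0 − 253), so p ≈ 100×(101 − 253)/(0 − 253) = -15200/-253 = 60.08.
p = 60 reproduces all three channels after rounding.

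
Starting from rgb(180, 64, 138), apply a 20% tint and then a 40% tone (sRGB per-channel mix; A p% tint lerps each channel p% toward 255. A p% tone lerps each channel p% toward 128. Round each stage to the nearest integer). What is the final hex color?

#a87094

Lerp each channel 20% toward 255:
  R: 180 + 0.2×(255−180) = 180 + 15 = 195 → 195
  G: 64 + 0.2×(255−64) = 64 + 38.2 = 102.2 → 102
  B: 138 + 0.2×(255−138) = 138 + 23.4 = 161.4 → 161
After the tint: rgb(195, 102, 161) = #c366a1.
Lerp each channel 40% toward 128:
  R: 195 + 0.4×(128−195) = 195 − 26.8 = 168.2 → 168
  G: 102 + 10.4 = 112.4 → 112
  B: 161 + 0.4×(128−161) = 161 − 13.2 = 147.8 → 148
rgb(168, 112, 148) = #a87094.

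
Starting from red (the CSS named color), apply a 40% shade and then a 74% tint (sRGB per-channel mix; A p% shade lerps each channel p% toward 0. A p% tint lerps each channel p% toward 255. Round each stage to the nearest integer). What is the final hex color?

#E4BDBD

CSS red is rgb(255, 0, 0).
Per channel, c → c + 0.4(0 − c):
  R: 255 − 102 = 153 → 153
  G: 0 + 0.4×(0−0) = 0 + 0 = 0 → 0
  B: 0 + 0 = 0 → 0
After the shade: rgb(153, 0, 0) = #990000.
A 74% tint moves each channel 74% toward 255:
  R: 153 + 75.48 = 228.48 → 228
  G: 0 + 188.7 = 188.7 → 189
  B: 0 + 188.7 = 188.7 → 189
rgb(228, 189, 189) = #E4BDBD.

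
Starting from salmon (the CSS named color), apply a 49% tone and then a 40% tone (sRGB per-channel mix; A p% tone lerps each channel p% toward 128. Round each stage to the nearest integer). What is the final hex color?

#a5807c

CSS salmon is rgb(250, 128, 114).
A 49% tone moves each channel 49% toward 128:
  R: 250 + 0.49×(128−250) = 250 − 59.78 = 190.22 → 190
  G: 128 + 0.49×(128−128) = 128 + 0 = 128 → 128
  B: 114 + 0.49×(128−114) = 114 + 6.86 = 120.86 → 121
After the tone: rgb(190, 128, 121) = #be8079.
A 40% tone moves each channel 40% toward 128:
  R: 190 − 24.8 = 165.2 → 165
  G: 128 + 0.4×(128−128) = 128 + 0 = 128 → 128
  B: 121 + 0.4×(128−121) = 121 + 2.8 = 123.8 → 124
rgb(165, 128, 124) = #a5807c.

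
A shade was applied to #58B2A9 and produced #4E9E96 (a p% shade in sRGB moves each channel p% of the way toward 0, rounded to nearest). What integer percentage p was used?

#58B2A9 is rgb(88, 178, 169); #4E9E96 is rgb(78, 158, 150).
On the G channel (widest range): 158 ≈ 178 + (p/100)(0 − 178), so p ≈ 100×(158 − 178)/(0 − 178) = -2000/-178 = 11.24.
p = 11 reproduces all three channels after rounding.

11%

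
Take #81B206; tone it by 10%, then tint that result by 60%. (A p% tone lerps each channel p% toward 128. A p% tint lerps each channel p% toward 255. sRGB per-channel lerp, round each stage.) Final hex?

#CDDEA0

#81B206 is rgb(129, 178, 6).
Per channel, c → c + 0.1(128 − c):
  R: 129 + 0.1×(128−129) = 129 − 0.1 = 128.9 → 129
  G: 178 + 0.1×(128−178) = 178 − 5 = 173 → 173
  B: 6 + 0.1×(128−6) = 6 + 12.2 = 18.2 → 18
After the tone: rgb(129, 173, 18) = #81AD12.
Lerp each channel 60% toward 255:
  R: 129 + 0.6×(255−129) = 129 + 75.6 = 204.6 → 205
  G: 173 + 49.2 = 222.2 → 222
  B: 18 + 0.6×(255−18) = 18 + 142.2 = 160.2 → 160
rgb(205, 222, 160) = #CDDEA0.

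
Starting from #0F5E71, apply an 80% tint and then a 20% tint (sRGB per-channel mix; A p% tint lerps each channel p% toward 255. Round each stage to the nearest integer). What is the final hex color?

#0F5E71 is rgb(15, 94, 113).
An 80% tint moves each channel 80% toward 255:
  R: 15 + 192 = 207 → 207
  G: 94 + 0.8×(255−94) = 94 + 128.8 = 222.8 → 223
  B: 113 + 0.8×(255−113) = 113 + 113.6 = 226.6 → 227
After the tint: rgb(207, 223, 227) = #CFDFE3.
Lerp each channel 20% toward 255:
  R: 207 + 9.6 = 216.6 → 217
  G: 223 + 0.2×(255−223) = 223 + 6.4 = 229.4 → 229
  B: 227 + 5.6 = 232.6 → 233
rgb(217, 229, 233) = #D9E5E9.

#D9E5E9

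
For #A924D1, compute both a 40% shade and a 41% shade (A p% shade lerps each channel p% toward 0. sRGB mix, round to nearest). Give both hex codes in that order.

#65167D, #64157B

#A924D1 is rgb(169, 36, 209).
40% shade:
  R: 169 − 67.6 = 101.4 → 101
  G: 36 + 0.4×(0−36) = 36 − 14.4 = 21.6 → 22
  B: 209 + 0.4×(0−209) = 209 − 83.6 = 125.4 → 125
  → #65167D
41% shade:
  R: 169 − 69.29 = 99.71 → 100
  G: 36 + 0.41×(0−36) = 36 − 14.76 = 21.24 → 21
  B: 209 − 85.69 = 123.31 → 123
  → #64157B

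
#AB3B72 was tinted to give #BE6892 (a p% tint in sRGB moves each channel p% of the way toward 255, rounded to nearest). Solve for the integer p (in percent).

#AB3B72 is rgb(171, 59, 114); #BE6892 is rgb(190, 104, 146).
On the G channel (widest range): 104 ≈ 59 + (p/100)(255 − 59), so p ≈ 100×(104 − 59)/(255 − 59) = 4500/196 = 22.96.
p = 23 reproduces all three channels after rounding.

23%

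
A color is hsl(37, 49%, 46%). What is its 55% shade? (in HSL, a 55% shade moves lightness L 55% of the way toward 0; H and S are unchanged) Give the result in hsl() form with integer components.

L moves 55% from 46 toward 0: 46 − 25.3 = 20.7 → 21.
H and S are unchanged.

hsl(37, 49%, 21%)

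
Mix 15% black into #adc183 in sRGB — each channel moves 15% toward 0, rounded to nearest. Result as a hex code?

#adc183 is rgb(173, 193, 131).
A 15% shade moves each channel 15% toward 0:
  R: 173 + 0.15×(0−173) = 173 − 25.95 = 147.05 → 147
  G: 193 + 0.15×(0−193) = 193 − 28.95 = 164.05 → 164
  B: 131 + 0.15×(0−131) = 131 − 19.65 = 111.35 → 111
rgb(147, 164, 111) = #93a46f.

#93a46f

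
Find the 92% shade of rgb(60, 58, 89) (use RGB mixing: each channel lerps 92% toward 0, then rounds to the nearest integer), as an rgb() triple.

Per channel, c → c + 0.92(0 − c):
  R: 60 + 0.92×(0−60) = 60 − 55.2 = 4.8 → 5
  G: 58 + 0.92×(0−58) = 58 − 53.36 = 4.64 → 5
  B: 89 − 81.88 = 7.12 → 7

rgb(5, 5, 7)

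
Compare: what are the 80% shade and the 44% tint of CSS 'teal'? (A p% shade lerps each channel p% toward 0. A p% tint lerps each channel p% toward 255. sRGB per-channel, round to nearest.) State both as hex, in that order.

CSS teal is rgb(0, 128, 128).
80% shade:
  R: 0 + 0.8×(0−0) = 0 + 0 = 0 → 0
  G: 128 − 102.4 = 25.6 → 26
  B: 128 + 0.8×(0−128) = 128 − 102.4 = 25.6 → 26
  → #001a1a
44% tint:
  R: 0 + 0.44×(255−0) = 0 + 112.2 = 112.2 → 112
  G: 128 + 55.88 = 183.88 → 184
  B: 128 + 0.44×(255−128) = 128 + 55.88 = 183.88 → 184
  → #70b8b8

#001a1a, #70b8b8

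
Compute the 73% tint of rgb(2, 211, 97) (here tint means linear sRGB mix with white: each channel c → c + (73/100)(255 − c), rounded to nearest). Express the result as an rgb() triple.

rgb(187, 243, 212)

Per channel, c → c + 0.73(255 − c):
  R: 2 + 0.73×(255−2) = 2 + 184.69 = 186.69 → 187
  G: 211 + 32.12 = 243.12 → 243
  B: 97 + 115.34 = 212.34 → 212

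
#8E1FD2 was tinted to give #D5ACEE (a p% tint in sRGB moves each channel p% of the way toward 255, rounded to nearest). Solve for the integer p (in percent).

63%

#8E1FD2 is rgb(142, 31, 210); #D5ACEE is rgb(213, 172, 238).
On the G channel (widest range): 172 ≈ 31 + (p/100)(255 − 31), so p ≈ 100×(172 − 31)/(255 − 31) = 14100/224 = 62.95.
p = 63 reproduces all three channels after rounding.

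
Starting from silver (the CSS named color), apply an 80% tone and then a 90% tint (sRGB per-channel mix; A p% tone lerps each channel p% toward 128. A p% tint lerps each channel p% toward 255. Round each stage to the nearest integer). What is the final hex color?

#f4f4f4

CSS silver is rgb(192, 192, 192).
An 80% tone moves each channel 80% toward 128:
  R: 192 + 0.8×(128−192) = 192 − 51.2 = 140.8 → 141
  G: 192 + 0.8×(128−192) = 192 − 51.2 = 140.8 → 141
  B: 192 + 0.8×(128−192) = 192 − 51.2 = 140.8 → 141
After the tone: rgb(141, 141, 141) = #8d8d8d.
A 90% tint moves each channel 90% toward 255:
  R: 141 + 102.6 = 243.6 → 244
  G: 141 + 0.9×(255−141) = 141 + 102.6 = 243.6 → 244
  B: 141 + 0.9×(255−141) = 141 + 102.6 = 243.6 → 244
rgb(244, 244, 244) = #f4f4f4.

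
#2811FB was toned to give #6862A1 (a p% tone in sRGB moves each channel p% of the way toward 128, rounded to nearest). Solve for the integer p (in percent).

73%

#2811FB is rgb(40, 17, 251); #6862A1 is rgb(104, 98, 161).
On the B channel (widest range): 161 ≈ 251 + (p/100)(128 − 251), so p ≈ 100×(161 − 251)/(128 − 251) = -9000/-123 = 73.17.
p = 73 reproduces all three channels after rounding.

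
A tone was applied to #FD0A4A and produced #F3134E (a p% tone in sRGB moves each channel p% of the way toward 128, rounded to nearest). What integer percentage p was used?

8%

#FD0A4A is rgb(253, 10, 74); #F3134E is rgb(243, 19, 78).
On the R channel (widest range): 243 ≈ 253 + (p/100)(128 − 253), so p ≈ 100×(243 − 253)/(128 − 253) = -1000/-125 = 8.00.
p = 8 reproduces all three channels after rounding.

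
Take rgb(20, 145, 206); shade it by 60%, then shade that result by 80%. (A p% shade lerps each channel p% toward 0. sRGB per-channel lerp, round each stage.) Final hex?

A 60% shade moves each channel 60% toward 0:
  R: 20 + 0.6×(0−20) = 20 − 12 = 8 → 8
  G: 145 + 0.6×(0−145) = 145 − 87 = 58 → 58
  B: 206 − 123.6 = 82.4 → 82
After the shade: rgb(8, 58, 82) = #083a52.
Lerp each channel 80% toward 0:
  R: 8 − 6.4 = 1.6 → 2
  G: 58 + 0.8×(0−58) = 58 − 46.4 = 11.6 → 12
  B: 82 + 0.8×(0−82) = 82 − 65.6 = 16.4 → 16
rgb(2, 12, 16) = #020c10.

#020c10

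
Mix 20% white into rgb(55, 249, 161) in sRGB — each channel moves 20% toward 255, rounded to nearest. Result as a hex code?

#5ffab4

A 20% tint moves each channel 20% toward 255:
  R: 55 + 40 = 95 → 95
  G: 249 + 0.2×(255−249) = 249 + 1.2 = 250.2 → 250
  B: 161 + 18.8 = 179.8 → 180
rgb(95, 250, 180) = #5ffab4.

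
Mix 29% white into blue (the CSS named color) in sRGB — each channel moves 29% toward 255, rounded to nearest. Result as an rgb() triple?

CSS blue is rgb(0, 0, 255).
Lerp each channel 29% toward 255:
  R: 0 + 0.29×(255−0) = 0 + 73.95 = 73.95 → 74
  G: 0 + 0.29×(255−0) = 0 + 73.95 = 73.95 → 74
  B: 255 + 0 = 255 → 255

rgb(74, 74, 255)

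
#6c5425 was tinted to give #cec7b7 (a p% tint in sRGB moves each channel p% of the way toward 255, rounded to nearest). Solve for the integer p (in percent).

67%

#6c5425 is rgb(108, 84, 37); #cec7b7 is rgb(206, 199, 183).
On the B channel (widest range): 183 ≈ 37 + (p/100)(255 − 37), so p ≈ 100×(183 − 37)/(255 − 37) = 14600/218 = 66.97.
p = 67 reproduces all three channels after rounding.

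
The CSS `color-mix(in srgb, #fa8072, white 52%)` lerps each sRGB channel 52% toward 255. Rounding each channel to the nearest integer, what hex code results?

#fdc2bb

#fa8072 is rgb(250, 128, 114).
A 52% tint moves each channel 52% toward 255:
  R: 250 + 2.6 = 252.6 → 253
  G: 128 + 0.52×(255−128) = 128 + 66.04 = 194.04 → 194
  B: 114 + 73.32 = 187.32 → 187
rgb(253, 194, 187) = #fdc2bb.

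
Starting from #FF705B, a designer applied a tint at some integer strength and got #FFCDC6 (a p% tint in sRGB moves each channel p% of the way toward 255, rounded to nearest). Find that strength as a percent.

65%

#FF705B is rgb(255, 112, 91); #FFCDC6 is rgb(255, 205, 198).
On the B channel (widest range): 198 ≈ 91 + (p/100)(255 − 91), so p ≈ 100×(198 − 91)/(255 − 91) = 10700/164 = 65.24.
p = 65 reproduces all three channels after rounding.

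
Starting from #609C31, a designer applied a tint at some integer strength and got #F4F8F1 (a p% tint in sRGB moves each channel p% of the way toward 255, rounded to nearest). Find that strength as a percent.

93%

#609C31 is rgb(96, 156, 49); #F4F8F1 is rgb(244, 248, 241).
On the B channel (widest range): 241 ≈ 49 + (p/100)(255 − 49), so p ≈ 100×(241 − 49)/(255 − 49) = 19200/206 = 93.20.
p = 93 reproduces all three channels after rounding.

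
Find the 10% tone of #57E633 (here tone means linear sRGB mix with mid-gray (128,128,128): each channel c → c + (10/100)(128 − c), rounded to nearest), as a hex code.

#5BDC3B

#57E633 is rgb(87, 230, 51).
A 10% tone moves each channel 10% toward 128:
  R: 87 + 0.1×(128−87) = 87 + 4.1 = 91.1 → 91
  G: 230 + 0.1×(128−230) = 230 − 10.2 = 219.8 → 220
  B: 51 + 0.1×(128−51) = 51 + 7.7 = 58.7 → 59
rgb(91, 220, 59) = #5BDC3B.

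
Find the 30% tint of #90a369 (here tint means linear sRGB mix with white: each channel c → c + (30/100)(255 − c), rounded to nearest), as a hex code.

#90a369 is rgb(144, 163, 105).
Per channel, c → c + 0.3(255 − c):
  R: 144 + 0.3×(255−144) = 144 + 33.3 = 177.3 → 177
  G: 163 + 0.3×(255−163) = 163 + 27.6 = 190.6 → 191
  B: 105 + 45 = 150 → 150
rgb(177, 191, 150) = #b1bf96.

#b1bf96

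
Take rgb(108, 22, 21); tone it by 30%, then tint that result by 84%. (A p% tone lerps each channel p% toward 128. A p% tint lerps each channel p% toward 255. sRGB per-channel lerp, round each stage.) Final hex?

Lerp each channel 30% toward 128:
  R: 108 + 6 = 114 → 114
  G: 22 + 0.3×(128−22) = 22 + 31.8 = 53.8 → 54
  B: 21 + 32.1 = 53.1 → 53
After the tone: rgb(114, 54, 53) = #723635.
An 84% tint moves each channel 84% toward 255:
  R: 114 + 0.84×(255−114) = 114 + 118.44 = 232.44 → 232
  G: 54 + 0.84×(255−54) = 54 + 168.84 = 222.84 → 223
  B: 53 + 0.84×(255−53) = 53 + 169.68 = 222.68 → 223
rgb(232, 223, 223) = #E8DFDF.

#E8DFDF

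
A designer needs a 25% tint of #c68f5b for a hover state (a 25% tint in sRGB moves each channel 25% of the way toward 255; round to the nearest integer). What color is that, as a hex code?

#c68f5b is rgb(198, 143, 91).
A 25% tint moves each channel 25% toward 255:
  R: 198 + 0.25×(255−198) = 198 + 14.25 = 212.25 → 212
  G: 143 + 28 = 171 → 171
  B: 91 + 41 = 132 → 132
rgb(212, 171, 132) = #d4ab84.

#d4ab84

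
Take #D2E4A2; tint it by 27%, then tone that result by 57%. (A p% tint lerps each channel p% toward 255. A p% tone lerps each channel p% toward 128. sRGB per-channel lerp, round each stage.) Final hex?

#A8AE99

#D2E4A2 is rgb(210, 228, 162).
Per channel, c → c + 0.27(255 − c):
  R: 210 + 12.15 = 222.15 → 222
  G: 228 + 0.27×(255−228) = 228 + 7.29 = 235.29 → 235
  B: 162 + 0.27×(255−162) = 162 + 25.11 = 187.11 → 187
After the tint: rgb(222, 235, 187) = #DEEBBB.
Lerp each channel 57% toward 128:
  R: 222 + 0.57×(128−222) = 222 − 53.58 = 168.42 → 168
  G: 235 + 0.57×(128−235) = 235 − 60.99 = 174.01 → 174
  B: 187 + 0.57×(128−187) = 187 − 33.63 = 153.37 → 153
rgb(168, 174, 153) = #A8AE99.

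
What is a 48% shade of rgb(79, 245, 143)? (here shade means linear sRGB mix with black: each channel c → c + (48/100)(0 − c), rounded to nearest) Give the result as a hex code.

Per channel, c → c + 0.48(0 − c):
  R: 79 − 37.92 = 41.08 → 41
  G: 245 + 0.48×(0−245) = 245 − 117.6 = 127.4 → 127
  B: 143 + 0.48×(0−143) = 143 − 68.64 = 74.36 → 74
rgb(41, 127, 74) = #297f4a.

#297f4a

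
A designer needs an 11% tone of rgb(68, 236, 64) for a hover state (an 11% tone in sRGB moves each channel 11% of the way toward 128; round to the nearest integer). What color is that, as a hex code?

Per channel, c → c + 0.11(128 − c):
  R: 68 + 0.11×(128−68) = 68 + 6.6 = 74.6 → 75
  G: 236 + 0.11×(128−236) = 236 − 11.88 = 224.12 → 224
  B: 64 + 0.11×(128−64) = 64 + 7.04 = 71.04 → 71
rgb(75, 224, 71) = #4be047.

#4be047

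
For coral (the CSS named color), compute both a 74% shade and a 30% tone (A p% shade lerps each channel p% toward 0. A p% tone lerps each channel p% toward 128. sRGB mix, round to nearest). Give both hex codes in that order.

#422115, #D97F5E

CSS coral is rgb(255, 127, 80).
74% shade:
  R: 255 + 0.74×(0−255) = 255 − 188.7 = 66.3 → 66
  G: 127 − 93.98 = 33.02 → 33
  B: 80 − 59.2 = 20.8 → 21
  → #422115
30% tone:
  R: 255 − 38.1 = 216.9 → 217
  G: 127 + 0.3×(128−127) = 127 + 0.3 = 127.3 → 127
  B: 80 + 0.3×(128−80) = 80 + 14.4 = 94.4 → 94
  → #D97F5E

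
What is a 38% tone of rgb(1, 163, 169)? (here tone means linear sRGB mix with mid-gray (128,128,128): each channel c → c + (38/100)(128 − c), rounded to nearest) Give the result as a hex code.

#319699

Lerp each channel 38% toward 128:
  R: 1 + 48.26 = 49.26 → 49
  G: 163 + 0.38×(128−163) = 163 − 13.3 = 149.7 → 150
  B: 169 − 15.58 = 153.42 → 153
rgb(49, 150, 153) = #319699.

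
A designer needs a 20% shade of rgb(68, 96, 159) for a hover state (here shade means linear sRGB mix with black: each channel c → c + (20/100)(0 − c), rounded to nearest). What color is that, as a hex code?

#364D7F

Lerp each channel 20% toward 0:
  R: 68 − 13.6 = 54.4 → 54
  G: 96 + 0.2×(0−96) = 96 − 19.2 = 76.8 → 77
  B: 159 + 0.2×(0−159) = 159 − 31.8 = 127.2 → 127
rgb(54, 77, 127) = #364D7F.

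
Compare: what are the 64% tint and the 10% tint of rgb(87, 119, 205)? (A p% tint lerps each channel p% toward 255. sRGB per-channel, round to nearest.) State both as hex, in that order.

64% tint:
  R: 87 + 0.64×(255−87) = 87 + 107.52 = 194.52 → 195
  G: 119 + 87.04 = 206.04 → 206
  B: 205 + 32 = 237 → 237
  → #c3ceed
10% tint:
  R: 87 + 16.8 = 103.8 → 104
  G: 119 + 0.1×(255−119) = 119 + 13.6 = 132.6 → 133
  B: 205 + 5 = 210 → 210
  → #6885d2

#c3ceed, #6885d2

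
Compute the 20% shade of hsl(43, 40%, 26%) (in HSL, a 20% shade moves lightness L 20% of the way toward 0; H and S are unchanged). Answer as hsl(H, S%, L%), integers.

L moves 20% from 26 toward 0: 26 − 5.2 = 20.8 → 21.
H and S are unchanged.

hsl(43, 40%, 21%)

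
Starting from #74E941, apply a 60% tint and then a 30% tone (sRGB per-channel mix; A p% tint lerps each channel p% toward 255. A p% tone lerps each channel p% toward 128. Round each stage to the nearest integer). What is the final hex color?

#74E941 is rgb(116, 233, 65).
Lerp each channel 60% toward 255:
  R: 116 + 0.6×(255−116) = 116 + 83.4 = 199.4 → 199
  G: 233 + 0.6×(255−233) = 233 + 13.2 = 246.2 → 246
  B: 65 + 114 = 179 → 179
After the tint: rgb(199, 246, 179) = #C7F6B3.
Lerp each channel 30% toward 128:
  R: 199 − 21.3 = 177.7 → 178
  G: 246 + 0.3×(128−246) = 246 − 35.4 = 210.6 → 211
  B: 179 − 15.3 = 163.7 → 164
rgb(178, 211, 164) = #B2D3A4.

#B2D3A4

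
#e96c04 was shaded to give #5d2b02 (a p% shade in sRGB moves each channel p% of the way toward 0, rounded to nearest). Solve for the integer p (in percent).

#e96c04 is rgb(233, 108, 4); #5d2b02 is rgb(93, 43, 2).
On the R channel (widest range): 93 ≈ 233 + (p/100)(0 − 233), so p ≈ 100×(93 − 233)/(0 − 233) = -14000/-233 = 60.09.
p = 60 reproduces all three channels after rounding.

60%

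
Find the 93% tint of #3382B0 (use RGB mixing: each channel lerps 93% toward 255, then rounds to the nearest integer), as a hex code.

#F1F6F9

#3382B0 is rgb(51, 130, 176).
Lerp each channel 93% toward 255:
  R: 51 + 0.93×(255−51) = 51 + 189.72 = 240.72 → 241
  G: 130 + 0.93×(255−130) = 130 + 116.25 = 246.25 → 246
  B: 176 + 0.93×(255−176) = 176 + 73.47 = 249.47 → 249
rgb(241, 246, 249) = #F1F6F9.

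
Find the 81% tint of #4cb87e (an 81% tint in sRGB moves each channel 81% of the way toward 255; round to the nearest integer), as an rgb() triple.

#4cb87e is rgb(76, 184, 126).
Lerp each channel 81% toward 255:
  R: 76 + 0.81×(255−76) = 76 + 144.99 = 220.99 → 221
  G: 184 + 57.51 = 241.51 → 242
  B: 126 + 0.81×(255−126) = 126 + 104.49 = 230.49 → 230

rgb(221, 242, 230)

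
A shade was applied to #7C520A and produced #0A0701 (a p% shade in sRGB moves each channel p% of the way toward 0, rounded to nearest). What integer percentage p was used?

#7C520A is rgb(124, 82, 10); #0A0701 is rgb(10, 7, 1).
On the R channel (widest range): 10 ≈ 124 + (p/100)(0 − 124), so p ≈ 100×(10 − 124)/(0 − 124) = -11400/-124 = 91.94.
p = 92 reproduces all three channels after rounding.

92%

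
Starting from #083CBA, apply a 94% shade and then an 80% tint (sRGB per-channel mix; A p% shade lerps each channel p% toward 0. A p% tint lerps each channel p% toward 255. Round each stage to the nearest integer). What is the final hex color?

#CCCDCE

#083CBA is rgb(8, 60, 186).
Per channel, c → c + 0.94(0 − c):
  R: 8 + 0.94×(0−8) = 8 − 7.52 = 0.48 → 0
  G: 60 + 0.94×(0−60) = 60 − 56.4 = 3.6 → 4
  B: 186 + 0.94×(0−186) = 186 − 174.84 = 11.16 → 11
After the shade: rgb(0, 4, 11) = #00040B.
Lerp each channel 80% toward 255:
  R: 0 + 0.8×(255−0) = 0 + 204 = 204 → 204
  G: 4 + 200.8 = 204.8 → 205
  B: 11 + 195.2 = 206.2 → 206
rgb(204, 205, 206) = #CCCDCE.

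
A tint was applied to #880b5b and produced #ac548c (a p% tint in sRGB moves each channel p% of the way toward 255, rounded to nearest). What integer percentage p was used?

#880b5b is rgb(136, 11, 91); #ac548c is rgb(172, 84, 140).
On the G channel (widest range): 84 ≈ 11 + (p/100)(255 − 11), so p ≈ 100×(84 − 11)/(255 − 11) = 7300/244 = 29.92.
p = 30 reproduces all three channels after rounding.

30%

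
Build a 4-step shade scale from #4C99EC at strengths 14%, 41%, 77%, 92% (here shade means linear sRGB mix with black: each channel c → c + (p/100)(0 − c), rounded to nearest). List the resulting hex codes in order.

#4184CB, #2D5A8B, #112336, #060C13

#4C99EC is rgb(76, 153, 236).
14%: (76 − 10.64 = 65.36→65, 153 − 21.42 = 131.58→132, 236 − 33.04 = 202.96→203) → #4184CB
41%: (76 − 31.16 = 44.84→45, 153 − 62.73 = 90.27→90, 236 − 96.76 = 139.24→139) → #2D5A8B
77%: (76 − 58.52 = 17.48→17, 153 − 117.81 = 35.19→35, 236 − 181.72 = 54.28→54) → #112336
92%: (76 − 69.92 = 6.08→6, 153 − 140.76 = 12.24→12, 236 − 217.12 = 18.88→19) → #060C13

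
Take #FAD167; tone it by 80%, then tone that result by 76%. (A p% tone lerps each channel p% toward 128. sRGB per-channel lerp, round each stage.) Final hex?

#FAD167 is rgb(250, 209, 103).
An 80% tone moves each channel 80% toward 128:
  R: 250 + 0.8×(128−250) = 250 − 97.6 = 152.4 → 152
  G: 209 − 64.8 = 144.2 → 144
  B: 103 + 0.8×(128−103) = 103 + 20 = 123 → 123
After the tone: rgb(152, 144, 123) = #98907B.
Lerp each channel 76% toward 128:
  R: 152 + 0.76×(128−152) = 152 − 18.24 = 133.76 → 134
  G: 144 − 12.16 = 131.84 → 132
  B: 123 + 0.76×(128−123) = 123 + 3.8 = 126.8 → 127
rgb(134, 132, 127) = #86847F.

#86847F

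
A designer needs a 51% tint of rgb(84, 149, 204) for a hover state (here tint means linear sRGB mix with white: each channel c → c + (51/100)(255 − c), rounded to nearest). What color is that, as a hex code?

Lerp each channel 51% toward 255:
  R: 84 + 0.51×(255−84) = 84 + 87.21 = 171.21 → 171
  G: 149 + 0.51×(255−149) = 149 + 54.06 = 203.06 → 203
  B: 204 + 26.01 = 230.01 → 230
rgb(171, 203, 230) = #ABCBE6.

#ABCBE6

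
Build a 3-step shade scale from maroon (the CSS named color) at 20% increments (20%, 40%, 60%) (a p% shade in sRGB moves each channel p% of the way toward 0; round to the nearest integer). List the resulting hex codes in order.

CSS maroon is rgb(128, 0, 0).
20%: (128 − 25.6 = 102.4→102, 0→0, 0→0) → #660000
40%: (128 − 51.2 = 76.8→77, 0→0, 0→0) → #4d0000
60%: (128 − 76.8 = 51.2→51, 0→0, 0→0) → #330000

#660000, #4d0000, #330000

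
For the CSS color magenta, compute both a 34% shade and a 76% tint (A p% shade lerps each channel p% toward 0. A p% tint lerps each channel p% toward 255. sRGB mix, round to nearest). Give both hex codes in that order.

#A800A8, #FFC2FF

CSS magenta is rgb(255, 0, 255).
34% shade:
  R: 255 − 86.7 = 168.3 → 168
  G: 0 + 0.34×(0−0) = 0 + 0 = 0 → 0
  B: 255 + 0.34×(0−255) = 255 − 86.7 = 168.3 → 168
  → #A800A8
76% tint:
  R: 255 + 0.76×(255−255) = 255 + 0 = 255 → 255
  G: 0 + 0.76×(255−0) = 0 + 193.8 = 193.8 → 194
  B: 255 + 0 = 255 → 255
  → #FFC2FF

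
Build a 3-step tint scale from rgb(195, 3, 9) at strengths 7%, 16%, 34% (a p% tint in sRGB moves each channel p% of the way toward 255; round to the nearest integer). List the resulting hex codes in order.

7%: (195 + 4.2 = 199.2→199, 3 + 17.64 = 20.64→21, 9 + 17.22 = 26.22→26) → #c7151a
16%: (195 + 9.6 = 204.6→205, 3 + 40.32 = 43.32→43, 9 + 39.36 = 48.36→48) → #cd2b30
34%: (195 + 20.4 = 215.4→215, 3 + 85.68 = 88.68→89, 9 + 83.64 = 92.64→93) → #d7595d

#c7151a, #cd2b30, #d7595d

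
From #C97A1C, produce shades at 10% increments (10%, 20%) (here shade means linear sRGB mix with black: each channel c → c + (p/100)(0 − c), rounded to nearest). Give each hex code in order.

#B56E19, #A16216

#C97A1C is rgb(201, 122, 28).
10%: (201 − 20.1 = 180.9→181, 122 − 12.2 = 109.8→110, 28 − 2.8 = 25.2→25) → #B56E19
20%: (201 − 40.2 = 160.8→161, 122 − 24.4 = 97.6→98, 28 − 5.6 = 22.4→22) → #A16216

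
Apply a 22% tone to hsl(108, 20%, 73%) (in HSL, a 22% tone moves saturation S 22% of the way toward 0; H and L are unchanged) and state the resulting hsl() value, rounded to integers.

hsl(108, 16%, 73%)

S moves 22% from 20 toward 0: 20 − 4.4 = 15.6 → 16.
H and L are unchanged.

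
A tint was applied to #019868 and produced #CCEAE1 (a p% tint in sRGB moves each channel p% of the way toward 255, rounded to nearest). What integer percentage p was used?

#019868 is rgb(1, 152, 104); #CCEAE1 is rgb(204, 234, 225).
On the R channel (widest range): 204 ≈ 1 + (p/100)(255 − 1), so p ≈ 100×(204 − 1)/(255 − 1) = 20300/254 = 79.92.
p = 80 reproduces all three channels after rounding.

80%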